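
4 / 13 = 0.31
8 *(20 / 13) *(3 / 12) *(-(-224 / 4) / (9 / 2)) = 4480 / 117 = 38.29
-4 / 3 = -1.33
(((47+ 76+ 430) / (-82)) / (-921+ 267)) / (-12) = -553 / 643536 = -0.00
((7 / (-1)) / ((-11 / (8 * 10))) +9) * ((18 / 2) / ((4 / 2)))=5931 / 22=269.59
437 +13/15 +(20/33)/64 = 437.88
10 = 10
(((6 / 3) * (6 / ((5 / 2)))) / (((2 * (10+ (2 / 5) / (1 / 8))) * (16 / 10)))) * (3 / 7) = 15 / 308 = 0.05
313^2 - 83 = 97886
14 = 14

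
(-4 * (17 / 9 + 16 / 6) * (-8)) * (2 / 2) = 1312 / 9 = 145.78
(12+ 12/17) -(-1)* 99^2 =166833/17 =9813.71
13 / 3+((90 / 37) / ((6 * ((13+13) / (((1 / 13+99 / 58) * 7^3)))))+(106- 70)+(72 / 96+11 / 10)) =51.72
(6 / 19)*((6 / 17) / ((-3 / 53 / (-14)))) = 8904 / 323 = 27.57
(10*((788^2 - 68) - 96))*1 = 6207800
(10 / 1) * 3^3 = 270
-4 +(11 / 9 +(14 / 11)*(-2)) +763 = 75010 / 99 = 757.68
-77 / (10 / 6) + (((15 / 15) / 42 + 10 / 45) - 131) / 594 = -46.42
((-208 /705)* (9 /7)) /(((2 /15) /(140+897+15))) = -984672 /329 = -2992.92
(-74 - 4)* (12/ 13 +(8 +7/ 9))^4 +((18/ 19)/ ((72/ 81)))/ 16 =-690771.74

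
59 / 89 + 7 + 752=67610 / 89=759.66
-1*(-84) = 84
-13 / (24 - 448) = 13 / 424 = 0.03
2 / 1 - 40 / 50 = 6 / 5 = 1.20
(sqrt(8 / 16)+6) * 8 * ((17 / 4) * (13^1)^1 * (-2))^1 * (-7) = 3094 * sqrt(2)+37128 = 41503.58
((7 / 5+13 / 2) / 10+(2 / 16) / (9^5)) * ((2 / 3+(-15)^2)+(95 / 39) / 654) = 53701663033883 / 301220758800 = 178.28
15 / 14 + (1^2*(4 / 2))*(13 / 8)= 121 / 28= 4.32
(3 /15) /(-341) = -1 /1705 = -0.00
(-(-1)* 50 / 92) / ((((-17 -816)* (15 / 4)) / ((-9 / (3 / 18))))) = 180 / 19159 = 0.01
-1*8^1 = -8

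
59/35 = 1.69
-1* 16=-16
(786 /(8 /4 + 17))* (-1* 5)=-3930 /19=-206.84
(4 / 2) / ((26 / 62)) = 62 / 13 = 4.77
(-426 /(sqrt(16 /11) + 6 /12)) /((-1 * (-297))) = 284 /477 - 2272 * sqrt(11) /5247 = -0.84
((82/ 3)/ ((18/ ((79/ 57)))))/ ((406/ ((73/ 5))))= 236447/ 3124170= 0.08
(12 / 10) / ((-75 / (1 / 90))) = -1 / 5625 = -0.00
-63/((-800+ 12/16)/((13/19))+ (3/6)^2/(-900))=2948400/54668713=0.05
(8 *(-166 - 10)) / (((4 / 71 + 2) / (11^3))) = -66528704 / 73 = -911352.11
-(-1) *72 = 72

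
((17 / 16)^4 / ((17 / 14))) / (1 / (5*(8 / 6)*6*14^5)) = 2890047685 / 128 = 22578497.54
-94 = -94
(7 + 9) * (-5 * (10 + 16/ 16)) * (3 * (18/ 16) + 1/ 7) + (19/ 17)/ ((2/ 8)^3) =-359878/ 119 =-3024.18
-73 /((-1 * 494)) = 73 /494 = 0.15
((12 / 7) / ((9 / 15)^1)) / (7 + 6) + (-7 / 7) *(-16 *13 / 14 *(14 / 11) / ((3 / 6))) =38076 / 1001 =38.04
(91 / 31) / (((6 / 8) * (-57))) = -364 / 5301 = -0.07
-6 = -6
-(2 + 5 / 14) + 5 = 37 / 14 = 2.64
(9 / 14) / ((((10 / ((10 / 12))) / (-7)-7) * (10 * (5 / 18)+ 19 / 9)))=-81 / 5368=-0.02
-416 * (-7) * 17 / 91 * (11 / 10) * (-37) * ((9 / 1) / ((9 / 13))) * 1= -1439152 / 5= -287830.40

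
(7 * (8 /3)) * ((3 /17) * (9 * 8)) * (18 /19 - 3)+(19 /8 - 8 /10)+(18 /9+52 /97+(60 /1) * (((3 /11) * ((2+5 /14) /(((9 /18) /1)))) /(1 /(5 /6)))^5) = -4191666778347 /10531602340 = -398.01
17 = 17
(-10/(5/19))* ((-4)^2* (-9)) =5472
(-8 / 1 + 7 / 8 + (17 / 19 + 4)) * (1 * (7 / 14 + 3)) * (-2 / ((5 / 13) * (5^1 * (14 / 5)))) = 4407 / 1520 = 2.90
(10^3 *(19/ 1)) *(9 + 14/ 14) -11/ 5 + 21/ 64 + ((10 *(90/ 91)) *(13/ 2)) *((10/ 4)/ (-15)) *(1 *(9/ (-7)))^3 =190020.90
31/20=1.55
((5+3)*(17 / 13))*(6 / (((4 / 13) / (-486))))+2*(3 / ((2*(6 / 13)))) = -99137.50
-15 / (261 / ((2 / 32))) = -0.00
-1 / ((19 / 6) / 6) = -36 / 19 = -1.89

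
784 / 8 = 98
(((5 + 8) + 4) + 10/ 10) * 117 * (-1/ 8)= -1053/ 4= -263.25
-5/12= -0.42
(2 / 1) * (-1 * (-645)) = 1290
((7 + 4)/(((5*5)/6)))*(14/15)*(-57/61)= -17556/7625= -2.30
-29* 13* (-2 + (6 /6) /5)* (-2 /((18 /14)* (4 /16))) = -21112 /5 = -4222.40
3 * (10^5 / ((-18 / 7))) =-350000 / 3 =-116666.67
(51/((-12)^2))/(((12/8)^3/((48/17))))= 8/27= 0.30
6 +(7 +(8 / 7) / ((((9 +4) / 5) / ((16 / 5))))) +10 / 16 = 10943 / 728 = 15.03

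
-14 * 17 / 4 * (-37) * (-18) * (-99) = 3923073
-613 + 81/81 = -612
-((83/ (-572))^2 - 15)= 4900871/ 327184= 14.98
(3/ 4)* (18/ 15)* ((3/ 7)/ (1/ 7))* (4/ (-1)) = -54/ 5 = -10.80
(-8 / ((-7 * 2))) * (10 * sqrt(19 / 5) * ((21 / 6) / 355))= 4 * sqrt(95) / 355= 0.11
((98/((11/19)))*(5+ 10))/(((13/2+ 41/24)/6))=4021920/2167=1855.99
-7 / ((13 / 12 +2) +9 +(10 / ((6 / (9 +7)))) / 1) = -28 / 155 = -0.18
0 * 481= 0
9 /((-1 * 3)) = -3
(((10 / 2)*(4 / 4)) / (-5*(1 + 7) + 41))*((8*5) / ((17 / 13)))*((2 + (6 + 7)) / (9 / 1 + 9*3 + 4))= 975 / 17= 57.35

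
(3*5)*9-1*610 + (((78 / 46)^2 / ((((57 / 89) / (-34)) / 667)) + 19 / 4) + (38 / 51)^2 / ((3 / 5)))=-1395063190967 / 13639644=-102280.03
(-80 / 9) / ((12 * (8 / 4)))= -0.37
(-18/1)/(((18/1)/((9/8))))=-1.12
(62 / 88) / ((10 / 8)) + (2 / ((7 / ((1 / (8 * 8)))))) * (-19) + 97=1200939 / 12320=97.48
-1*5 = -5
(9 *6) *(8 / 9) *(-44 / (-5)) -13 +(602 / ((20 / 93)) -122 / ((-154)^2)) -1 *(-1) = 95151404 / 29645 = 3209.69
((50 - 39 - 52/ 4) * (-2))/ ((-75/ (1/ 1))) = -4/ 75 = -0.05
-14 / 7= -2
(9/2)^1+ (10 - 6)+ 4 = 25/2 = 12.50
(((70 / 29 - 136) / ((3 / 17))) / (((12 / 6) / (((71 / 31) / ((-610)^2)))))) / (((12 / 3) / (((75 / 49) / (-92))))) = 2337959 / 241281070912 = 0.00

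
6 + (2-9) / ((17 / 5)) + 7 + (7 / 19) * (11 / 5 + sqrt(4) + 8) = 24929 / 1615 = 15.44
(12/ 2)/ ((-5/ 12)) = -72/ 5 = -14.40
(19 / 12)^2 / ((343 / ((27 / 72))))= 361 / 131712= 0.00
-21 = -21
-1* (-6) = 6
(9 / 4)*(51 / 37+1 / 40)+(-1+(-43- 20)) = -360187 / 5920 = -60.84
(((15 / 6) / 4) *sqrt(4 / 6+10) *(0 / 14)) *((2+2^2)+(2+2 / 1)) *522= 0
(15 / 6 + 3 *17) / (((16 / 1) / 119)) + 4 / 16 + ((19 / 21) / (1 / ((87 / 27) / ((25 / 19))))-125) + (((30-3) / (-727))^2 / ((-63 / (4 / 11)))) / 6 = 242065521337427 / 879049432800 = 275.37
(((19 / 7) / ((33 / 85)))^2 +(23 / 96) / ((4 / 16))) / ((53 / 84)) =21274901 / 269346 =78.99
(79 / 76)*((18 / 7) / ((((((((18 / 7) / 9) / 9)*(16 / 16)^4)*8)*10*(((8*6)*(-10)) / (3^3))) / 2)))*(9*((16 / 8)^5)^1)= -518319 / 15200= -34.10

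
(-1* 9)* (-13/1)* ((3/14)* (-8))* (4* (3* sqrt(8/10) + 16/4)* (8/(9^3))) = -6656/189 - 3328* sqrt(5)/315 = -58.84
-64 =-64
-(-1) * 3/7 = 3/7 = 0.43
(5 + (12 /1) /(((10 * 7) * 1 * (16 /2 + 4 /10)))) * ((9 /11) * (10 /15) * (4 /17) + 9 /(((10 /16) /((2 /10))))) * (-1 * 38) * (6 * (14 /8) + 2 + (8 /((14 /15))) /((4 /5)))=-854556768 /64141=-13323.10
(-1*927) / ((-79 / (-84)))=-77868 / 79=-985.67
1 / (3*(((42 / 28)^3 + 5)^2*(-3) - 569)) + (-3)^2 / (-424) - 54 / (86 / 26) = -44601806563 / 2728400568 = -16.35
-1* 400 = -400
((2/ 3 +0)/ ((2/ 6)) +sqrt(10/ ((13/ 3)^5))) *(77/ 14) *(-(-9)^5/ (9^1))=649539 *sqrt(390)/ 4394 +72171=75090.29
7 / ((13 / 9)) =63 / 13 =4.85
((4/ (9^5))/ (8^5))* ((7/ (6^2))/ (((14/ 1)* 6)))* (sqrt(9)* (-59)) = -59/ 69657034752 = -0.00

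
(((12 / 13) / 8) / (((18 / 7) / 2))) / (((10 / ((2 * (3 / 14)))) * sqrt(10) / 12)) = 3 * sqrt(10) / 650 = 0.01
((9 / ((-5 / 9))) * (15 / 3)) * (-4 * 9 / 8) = 729 / 2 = 364.50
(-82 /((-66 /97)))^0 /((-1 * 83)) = -1 /83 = -0.01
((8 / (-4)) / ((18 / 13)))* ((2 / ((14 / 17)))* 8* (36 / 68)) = -104 / 7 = -14.86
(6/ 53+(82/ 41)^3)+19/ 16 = 7887/ 848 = 9.30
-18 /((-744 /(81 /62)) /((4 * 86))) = 10.87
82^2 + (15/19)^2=2427589/361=6724.62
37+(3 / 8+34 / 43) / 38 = 484065 / 13072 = 37.03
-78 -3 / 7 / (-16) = -77.97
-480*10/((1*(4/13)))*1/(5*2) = -1560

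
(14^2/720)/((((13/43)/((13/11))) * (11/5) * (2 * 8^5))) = 2107/285474816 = 0.00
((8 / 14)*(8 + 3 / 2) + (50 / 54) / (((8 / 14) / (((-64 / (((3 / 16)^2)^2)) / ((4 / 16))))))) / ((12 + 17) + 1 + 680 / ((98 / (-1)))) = -14553.24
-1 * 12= -12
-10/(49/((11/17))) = -110/833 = -0.13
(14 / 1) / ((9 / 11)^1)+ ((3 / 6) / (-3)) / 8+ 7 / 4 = 2713 / 144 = 18.84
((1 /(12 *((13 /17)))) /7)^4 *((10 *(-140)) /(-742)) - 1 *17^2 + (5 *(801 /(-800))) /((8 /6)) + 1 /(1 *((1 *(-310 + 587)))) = -15278640164031923753 /52189868286541440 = -292.75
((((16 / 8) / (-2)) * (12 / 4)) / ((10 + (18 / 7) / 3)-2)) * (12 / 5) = -126 / 155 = -0.81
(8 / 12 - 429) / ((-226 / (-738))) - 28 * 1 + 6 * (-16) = -172067 / 113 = -1522.72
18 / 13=1.38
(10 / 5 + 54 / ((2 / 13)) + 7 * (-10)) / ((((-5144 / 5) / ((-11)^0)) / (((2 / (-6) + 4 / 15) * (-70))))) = -9905 / 7716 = -1.28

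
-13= -13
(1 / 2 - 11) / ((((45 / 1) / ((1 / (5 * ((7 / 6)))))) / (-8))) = 8 / 25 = 0.32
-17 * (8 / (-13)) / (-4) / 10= -17 / 65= -0.26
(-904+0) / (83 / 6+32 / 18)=-16272 / 281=-57.91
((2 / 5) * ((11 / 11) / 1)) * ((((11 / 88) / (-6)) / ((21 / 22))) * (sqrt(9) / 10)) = -11 / 4200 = -0.00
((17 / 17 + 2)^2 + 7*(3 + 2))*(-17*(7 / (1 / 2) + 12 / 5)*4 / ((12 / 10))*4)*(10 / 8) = -613360 / 3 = -204453.33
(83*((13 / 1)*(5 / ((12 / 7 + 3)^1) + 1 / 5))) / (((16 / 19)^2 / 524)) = 663350857 / 660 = 1005077.06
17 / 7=2.43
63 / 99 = 7 / 11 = 0.64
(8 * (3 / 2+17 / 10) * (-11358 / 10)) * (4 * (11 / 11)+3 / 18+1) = -3755712 / 25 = -150228.48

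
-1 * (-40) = 40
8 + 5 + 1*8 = 21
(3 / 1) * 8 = 24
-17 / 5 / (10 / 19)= -323 / 50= -6.46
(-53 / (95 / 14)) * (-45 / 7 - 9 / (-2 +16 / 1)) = 5247 / 95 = 55.23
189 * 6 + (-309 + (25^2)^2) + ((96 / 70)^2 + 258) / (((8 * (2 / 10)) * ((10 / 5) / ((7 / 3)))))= 109659059 / 280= 391639.50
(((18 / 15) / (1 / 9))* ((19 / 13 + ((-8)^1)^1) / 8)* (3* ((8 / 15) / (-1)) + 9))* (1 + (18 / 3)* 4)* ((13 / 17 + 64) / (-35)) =1099899 / 364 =3021.70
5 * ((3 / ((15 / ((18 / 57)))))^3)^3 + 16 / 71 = 2016798111834266416 / 8949541618089453125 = 0.23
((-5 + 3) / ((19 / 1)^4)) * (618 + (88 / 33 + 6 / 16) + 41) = -15889 / 1563852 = -0.01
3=3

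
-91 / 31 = -2.94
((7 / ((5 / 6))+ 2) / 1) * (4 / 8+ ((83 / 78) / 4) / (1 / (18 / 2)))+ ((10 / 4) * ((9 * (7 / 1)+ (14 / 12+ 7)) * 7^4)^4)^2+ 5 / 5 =4541823937731447425052740000000000000000000.00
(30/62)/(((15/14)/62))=28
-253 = -253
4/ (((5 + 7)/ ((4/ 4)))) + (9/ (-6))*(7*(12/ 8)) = -185/ 12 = -15.42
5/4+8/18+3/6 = 79/36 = 2.19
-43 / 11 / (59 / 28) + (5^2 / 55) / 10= -2349 / 1298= -1.81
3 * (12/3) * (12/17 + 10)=2184/17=128.47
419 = 419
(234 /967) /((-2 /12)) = -1404 /967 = -1.45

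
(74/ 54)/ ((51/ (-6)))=-74/ 459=-0.16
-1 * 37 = -37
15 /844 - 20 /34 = -8185 /14348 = -0.57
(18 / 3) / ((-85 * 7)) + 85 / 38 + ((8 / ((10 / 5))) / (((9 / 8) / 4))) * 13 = 38076163 / 203490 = 187.12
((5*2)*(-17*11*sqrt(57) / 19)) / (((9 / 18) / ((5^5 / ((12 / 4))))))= -11687500*sqrt(57) / 57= -1548047.19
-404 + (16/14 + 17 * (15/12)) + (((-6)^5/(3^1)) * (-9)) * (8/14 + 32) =21264451/28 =759444.68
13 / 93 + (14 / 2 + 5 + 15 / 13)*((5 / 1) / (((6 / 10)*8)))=133877 / 9672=13.84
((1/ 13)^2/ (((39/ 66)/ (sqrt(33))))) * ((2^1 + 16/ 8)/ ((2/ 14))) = 616 * sqrt(33)/ 2197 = 1.61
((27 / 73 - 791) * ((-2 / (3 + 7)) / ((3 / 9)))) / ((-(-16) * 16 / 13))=562731 / 23360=24.09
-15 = -15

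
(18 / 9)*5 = 10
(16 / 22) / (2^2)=2 / 11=0.18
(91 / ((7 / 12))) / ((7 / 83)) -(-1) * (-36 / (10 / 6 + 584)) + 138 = 3492306 / 1757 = 1987.65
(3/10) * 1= 3/10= 0.30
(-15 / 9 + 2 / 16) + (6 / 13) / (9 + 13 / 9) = -21959 / 14664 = -1.50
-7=-7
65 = 65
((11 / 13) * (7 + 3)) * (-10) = -1100 / 13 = -84.62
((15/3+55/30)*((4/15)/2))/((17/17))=41/45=0.91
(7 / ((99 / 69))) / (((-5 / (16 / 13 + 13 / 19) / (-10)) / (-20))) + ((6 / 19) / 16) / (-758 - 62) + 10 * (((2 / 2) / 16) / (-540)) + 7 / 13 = -2040731441 / 5468580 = -373.17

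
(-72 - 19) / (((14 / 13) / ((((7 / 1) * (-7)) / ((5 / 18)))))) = 74529 / 5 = 14905.80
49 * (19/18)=931/18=51.72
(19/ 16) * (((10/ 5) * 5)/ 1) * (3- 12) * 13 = -11115/ 8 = -1389.38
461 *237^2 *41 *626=664593068394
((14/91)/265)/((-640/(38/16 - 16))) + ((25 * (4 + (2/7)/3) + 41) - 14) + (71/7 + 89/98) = 182059171223/1296422400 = 140.43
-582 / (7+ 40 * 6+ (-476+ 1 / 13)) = 1261 / 496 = 2.54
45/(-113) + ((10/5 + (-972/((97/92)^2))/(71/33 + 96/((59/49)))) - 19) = -4759016900662/169499117357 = -28.08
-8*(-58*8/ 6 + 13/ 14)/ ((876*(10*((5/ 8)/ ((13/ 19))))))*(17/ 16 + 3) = 0.31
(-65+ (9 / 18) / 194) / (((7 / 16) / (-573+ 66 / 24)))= 57524539 / 679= 84719.50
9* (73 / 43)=657 / 43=15.28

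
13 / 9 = 1.44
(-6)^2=36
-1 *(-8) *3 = 24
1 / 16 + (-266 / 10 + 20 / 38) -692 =-1091377 / 1520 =-718.01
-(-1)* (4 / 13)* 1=4 / 13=0.31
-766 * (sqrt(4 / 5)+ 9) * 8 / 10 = -27576 / 5 - 6128 * sqrt(5) / 25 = -6063.30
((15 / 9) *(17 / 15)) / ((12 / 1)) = 17 / 108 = 0.16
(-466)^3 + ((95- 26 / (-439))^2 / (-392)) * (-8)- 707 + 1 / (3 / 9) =-955619714010239 / 9443329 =-101195215.59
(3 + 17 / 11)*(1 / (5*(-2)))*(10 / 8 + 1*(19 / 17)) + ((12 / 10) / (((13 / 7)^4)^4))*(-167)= -1.09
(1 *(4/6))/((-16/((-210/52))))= 35/208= 0.17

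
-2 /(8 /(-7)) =7 /4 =1.75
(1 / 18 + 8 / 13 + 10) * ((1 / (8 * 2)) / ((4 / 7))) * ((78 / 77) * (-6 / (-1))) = 227 / 32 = 7.09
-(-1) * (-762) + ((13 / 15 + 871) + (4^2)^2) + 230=8938 / 15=595.87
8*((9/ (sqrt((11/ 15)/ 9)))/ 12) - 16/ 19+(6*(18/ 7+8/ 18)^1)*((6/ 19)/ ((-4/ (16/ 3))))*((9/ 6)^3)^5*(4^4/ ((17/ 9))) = -4089446111/ 9044+18*sqrt(165)/ 11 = -452151.26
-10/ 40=-1/ 4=-0.25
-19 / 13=-1.46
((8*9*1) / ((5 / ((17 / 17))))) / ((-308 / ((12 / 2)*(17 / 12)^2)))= -0.56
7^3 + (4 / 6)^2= 3091 / 9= 343.44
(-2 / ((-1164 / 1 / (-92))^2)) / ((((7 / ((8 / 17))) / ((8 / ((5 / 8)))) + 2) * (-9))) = 541696 / 1233886851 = 0.00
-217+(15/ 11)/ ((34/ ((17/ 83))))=-396227/ 1826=-216.99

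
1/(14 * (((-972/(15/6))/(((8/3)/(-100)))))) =1/204120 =0.00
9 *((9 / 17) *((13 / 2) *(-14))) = -7371 / 17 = -433.59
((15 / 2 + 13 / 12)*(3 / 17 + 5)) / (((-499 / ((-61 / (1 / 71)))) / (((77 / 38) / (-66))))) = -34349161 / 2901186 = -11.84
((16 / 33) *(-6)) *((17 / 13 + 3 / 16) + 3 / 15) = -3526 / 715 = -4.93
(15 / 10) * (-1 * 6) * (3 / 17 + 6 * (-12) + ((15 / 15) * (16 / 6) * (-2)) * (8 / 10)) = 684.81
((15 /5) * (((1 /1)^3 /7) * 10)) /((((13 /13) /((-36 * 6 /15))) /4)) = -1728 /7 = -246.86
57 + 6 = 63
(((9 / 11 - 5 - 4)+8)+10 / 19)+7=1535 / 209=7.34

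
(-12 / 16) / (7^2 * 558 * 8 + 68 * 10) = -3 / 877664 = -0.00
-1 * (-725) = 725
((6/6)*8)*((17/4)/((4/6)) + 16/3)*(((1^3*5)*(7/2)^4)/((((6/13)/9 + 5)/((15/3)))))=219271325/3152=69565.78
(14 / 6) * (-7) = -49 / 3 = -16.33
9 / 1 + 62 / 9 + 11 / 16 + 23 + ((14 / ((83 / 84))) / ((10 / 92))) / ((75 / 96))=308401493 / 1494000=206.43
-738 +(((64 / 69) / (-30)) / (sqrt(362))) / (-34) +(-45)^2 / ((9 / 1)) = -513 +8* sqrt(362) / 3184695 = -513.00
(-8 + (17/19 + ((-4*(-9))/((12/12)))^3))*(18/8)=7976961/76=104960.01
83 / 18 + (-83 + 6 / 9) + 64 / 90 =-77.01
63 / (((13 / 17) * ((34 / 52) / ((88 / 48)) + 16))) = 11781 / 2339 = 5.04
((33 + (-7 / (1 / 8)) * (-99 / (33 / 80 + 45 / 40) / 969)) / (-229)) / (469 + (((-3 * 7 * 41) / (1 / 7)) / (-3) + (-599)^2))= -486299 / 1095631675513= -0.00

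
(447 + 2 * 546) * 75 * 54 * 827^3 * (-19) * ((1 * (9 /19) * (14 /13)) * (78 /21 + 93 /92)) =-48275261819032358475 /299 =-161455725147265412.96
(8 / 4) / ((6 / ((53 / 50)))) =53 / 150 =0.35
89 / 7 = 12.71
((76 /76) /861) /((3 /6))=2 /861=0.00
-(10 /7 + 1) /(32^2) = -17 /7168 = -0.00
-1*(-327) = 327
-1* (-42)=42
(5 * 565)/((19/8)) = 22600/19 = 1189.47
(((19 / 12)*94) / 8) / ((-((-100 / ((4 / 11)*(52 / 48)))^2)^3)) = -4310340437 / 61990462512000000000000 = -0.00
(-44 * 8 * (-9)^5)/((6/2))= 6928416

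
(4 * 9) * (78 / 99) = 312 / 11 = 28.36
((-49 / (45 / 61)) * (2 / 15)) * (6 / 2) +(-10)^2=16522 / 225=73.43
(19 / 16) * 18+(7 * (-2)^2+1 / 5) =49.58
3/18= 1/6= 0.17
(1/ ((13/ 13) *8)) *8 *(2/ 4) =1/ 2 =0.50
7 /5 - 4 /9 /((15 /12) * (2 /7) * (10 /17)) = -161 /225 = -0.72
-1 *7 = -7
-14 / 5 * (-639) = 8946 / 5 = 1789.20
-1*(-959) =959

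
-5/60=-1/12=-0.08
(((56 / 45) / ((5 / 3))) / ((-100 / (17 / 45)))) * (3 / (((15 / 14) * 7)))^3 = -0.00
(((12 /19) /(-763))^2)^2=20736 /44168490351934081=0.00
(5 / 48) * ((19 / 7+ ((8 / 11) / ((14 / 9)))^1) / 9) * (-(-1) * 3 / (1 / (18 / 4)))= 175 / 352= 0.50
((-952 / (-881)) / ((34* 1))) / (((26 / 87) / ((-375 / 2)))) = -228375 / 11453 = -19.94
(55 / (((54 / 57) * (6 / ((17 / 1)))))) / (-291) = -17765 / 31428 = -0.57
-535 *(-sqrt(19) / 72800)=107 *sqrt(19) / 14560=0.03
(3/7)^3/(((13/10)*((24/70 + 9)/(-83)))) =-0.54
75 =75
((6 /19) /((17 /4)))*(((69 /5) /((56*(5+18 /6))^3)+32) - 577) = -735058329393 /18151669760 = -40.50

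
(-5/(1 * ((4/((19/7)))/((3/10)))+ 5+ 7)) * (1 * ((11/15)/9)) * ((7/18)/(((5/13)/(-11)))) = 0.27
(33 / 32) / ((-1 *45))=-11 / 480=-0.02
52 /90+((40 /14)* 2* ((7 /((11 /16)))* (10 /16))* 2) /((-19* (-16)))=7684 /9405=0.82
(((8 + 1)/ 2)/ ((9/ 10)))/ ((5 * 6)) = 1/ 6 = 0.17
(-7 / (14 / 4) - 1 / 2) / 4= -5 / 8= -0.62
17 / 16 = 1.06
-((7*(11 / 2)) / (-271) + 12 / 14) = -2713 / 3794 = -0.72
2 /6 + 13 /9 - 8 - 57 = -569 /9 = -63.22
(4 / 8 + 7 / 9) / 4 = 23 / 72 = 0.32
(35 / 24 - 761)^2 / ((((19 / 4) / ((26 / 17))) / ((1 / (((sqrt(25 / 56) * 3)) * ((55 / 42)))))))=30238976131 * sqrt(14) / 1598850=70765.79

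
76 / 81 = 0.94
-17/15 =-1.13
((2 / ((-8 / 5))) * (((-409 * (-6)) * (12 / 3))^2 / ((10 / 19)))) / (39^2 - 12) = -76280136 / 503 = -151650.37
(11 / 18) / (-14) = -11 / 252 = -0.04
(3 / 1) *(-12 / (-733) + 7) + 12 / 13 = 209373 / 9529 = 21.97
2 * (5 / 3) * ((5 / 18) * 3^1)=25 / 9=2.78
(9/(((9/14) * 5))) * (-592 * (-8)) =66304/5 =13260.80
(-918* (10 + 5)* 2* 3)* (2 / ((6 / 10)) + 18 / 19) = -6719760 / 19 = -353671.58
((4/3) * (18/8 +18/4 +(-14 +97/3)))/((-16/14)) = -2107/72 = -29.26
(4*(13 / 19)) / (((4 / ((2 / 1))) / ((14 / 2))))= 182 / 19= 9.58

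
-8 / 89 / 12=-2 / 267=-0.01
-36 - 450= -486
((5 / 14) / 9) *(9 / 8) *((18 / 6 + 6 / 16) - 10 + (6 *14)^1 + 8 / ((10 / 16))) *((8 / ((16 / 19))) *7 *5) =1338.54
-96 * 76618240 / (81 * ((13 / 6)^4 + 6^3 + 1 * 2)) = -117685616640 / 311089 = -378302.08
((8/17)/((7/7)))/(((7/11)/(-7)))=-88/17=-5.18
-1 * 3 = -3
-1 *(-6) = 6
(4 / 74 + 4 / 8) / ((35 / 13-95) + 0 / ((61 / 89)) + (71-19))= -533 / 38776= -0.01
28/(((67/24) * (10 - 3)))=1.43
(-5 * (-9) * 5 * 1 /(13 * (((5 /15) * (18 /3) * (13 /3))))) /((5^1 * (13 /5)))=675 /4394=0.15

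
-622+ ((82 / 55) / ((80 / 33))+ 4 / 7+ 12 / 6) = -618.81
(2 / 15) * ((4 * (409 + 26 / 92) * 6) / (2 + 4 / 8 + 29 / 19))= 5723408 / 17595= 325.29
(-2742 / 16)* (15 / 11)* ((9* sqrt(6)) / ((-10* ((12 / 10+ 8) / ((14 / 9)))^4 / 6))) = 685785625* sqrt(6) / 664902216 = 2.53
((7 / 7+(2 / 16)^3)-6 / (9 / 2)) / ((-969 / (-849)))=-144047 / 496128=-0.29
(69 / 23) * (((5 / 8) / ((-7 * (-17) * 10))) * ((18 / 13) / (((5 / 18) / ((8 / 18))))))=27 / 7735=0.00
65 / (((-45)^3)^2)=13 / 1660753125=0.00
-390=-390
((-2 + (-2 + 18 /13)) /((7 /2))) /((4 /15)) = -255 /91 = -2.80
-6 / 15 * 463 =-926 / 5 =-185.20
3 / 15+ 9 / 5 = 2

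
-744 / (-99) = 248 / 33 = 7.52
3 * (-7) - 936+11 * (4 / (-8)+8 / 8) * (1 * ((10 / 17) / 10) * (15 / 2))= -64911 / 68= -954.57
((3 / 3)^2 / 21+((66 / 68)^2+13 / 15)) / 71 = 75107 / 2872660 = 0.03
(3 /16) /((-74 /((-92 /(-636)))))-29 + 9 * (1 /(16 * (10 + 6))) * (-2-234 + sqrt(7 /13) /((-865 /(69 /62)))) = -4680953 /125504-621 * sqrt(91) /178480640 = -37.30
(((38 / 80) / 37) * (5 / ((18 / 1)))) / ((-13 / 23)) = -437 / 69264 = -0.01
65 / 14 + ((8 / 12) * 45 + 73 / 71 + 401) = 434051 / 994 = 436.67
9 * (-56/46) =-252/23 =-10.96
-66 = -66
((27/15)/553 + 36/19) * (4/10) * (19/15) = 66474/69125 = 0.96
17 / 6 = 2.83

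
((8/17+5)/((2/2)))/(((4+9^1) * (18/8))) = 124/663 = 0.19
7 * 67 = 469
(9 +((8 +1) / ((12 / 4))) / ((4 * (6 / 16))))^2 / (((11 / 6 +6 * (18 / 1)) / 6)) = 4356 / 659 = 6.61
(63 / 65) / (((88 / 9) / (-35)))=-3969 / 1144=-3.47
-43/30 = -1.43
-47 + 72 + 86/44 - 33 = -133/22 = -6.05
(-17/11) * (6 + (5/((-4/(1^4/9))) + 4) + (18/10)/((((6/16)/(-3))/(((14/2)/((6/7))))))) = 29971/180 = 166.51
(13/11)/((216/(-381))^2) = 209677/57024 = 3.68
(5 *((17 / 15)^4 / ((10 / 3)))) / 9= 0.27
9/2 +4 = 17/2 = 8.50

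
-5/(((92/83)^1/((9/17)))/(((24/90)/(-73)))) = 249/28543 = 0.01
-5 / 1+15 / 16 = -65 / 16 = -4.06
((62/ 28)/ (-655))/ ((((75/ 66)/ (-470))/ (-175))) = -32054/ 131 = -244.69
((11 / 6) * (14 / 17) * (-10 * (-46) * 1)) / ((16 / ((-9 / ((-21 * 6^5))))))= 1265 / 528768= 0.00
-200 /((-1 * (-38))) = -100 /19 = -5.26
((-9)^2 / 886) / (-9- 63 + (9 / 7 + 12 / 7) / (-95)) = -2565 / 2020966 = -0.00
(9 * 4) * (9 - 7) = 72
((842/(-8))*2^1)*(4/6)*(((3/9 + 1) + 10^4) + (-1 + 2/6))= -12630842/9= -1403426.89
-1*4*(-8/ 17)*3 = 96/ 17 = 5.65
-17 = -17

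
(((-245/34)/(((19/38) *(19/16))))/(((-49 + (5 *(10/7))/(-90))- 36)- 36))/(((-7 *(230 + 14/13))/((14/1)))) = -401310/462586711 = -0.00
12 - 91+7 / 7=-78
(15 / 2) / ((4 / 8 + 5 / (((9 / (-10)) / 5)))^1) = -0.27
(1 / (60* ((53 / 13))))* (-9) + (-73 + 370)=314781 / 1060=296.96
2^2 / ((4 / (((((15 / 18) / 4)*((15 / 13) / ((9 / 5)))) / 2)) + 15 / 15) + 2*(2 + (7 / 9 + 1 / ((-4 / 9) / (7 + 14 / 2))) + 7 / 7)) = 2250 / 3071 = 0.73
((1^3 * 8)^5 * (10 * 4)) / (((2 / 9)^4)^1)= 537477120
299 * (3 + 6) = 2691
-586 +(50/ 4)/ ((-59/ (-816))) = -24374/ 59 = -413.12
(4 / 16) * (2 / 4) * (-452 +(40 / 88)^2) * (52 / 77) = -710671 / 18634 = -38.14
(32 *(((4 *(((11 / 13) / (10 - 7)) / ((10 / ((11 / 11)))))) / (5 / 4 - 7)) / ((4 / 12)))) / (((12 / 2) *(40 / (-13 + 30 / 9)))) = 5104 / 67275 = 0.08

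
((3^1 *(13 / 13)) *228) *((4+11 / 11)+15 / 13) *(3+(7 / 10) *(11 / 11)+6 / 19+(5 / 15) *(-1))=201504 / 13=15500.31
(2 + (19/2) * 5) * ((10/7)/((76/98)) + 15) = 15840/19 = 833.68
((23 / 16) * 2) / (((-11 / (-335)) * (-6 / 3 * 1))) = -7705 / 176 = -43.78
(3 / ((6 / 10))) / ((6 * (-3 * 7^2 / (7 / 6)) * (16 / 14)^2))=-35 / 6912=-0.01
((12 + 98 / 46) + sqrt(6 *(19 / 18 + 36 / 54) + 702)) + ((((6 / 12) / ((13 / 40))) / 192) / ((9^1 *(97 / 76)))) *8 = 11069645 / 783081 + sqrt(6411) / 3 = 40.83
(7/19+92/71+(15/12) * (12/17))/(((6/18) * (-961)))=-175200/22038613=-0.01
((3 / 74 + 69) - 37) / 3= 2371 / 222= 10.68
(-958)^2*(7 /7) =917764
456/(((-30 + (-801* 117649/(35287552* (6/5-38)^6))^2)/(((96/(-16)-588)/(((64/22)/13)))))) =756611661074482793088291811971400847965487628288/18752403462287772661199965758846437244455365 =40347.45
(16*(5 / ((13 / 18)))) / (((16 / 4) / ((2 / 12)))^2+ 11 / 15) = 21600 / 112463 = 0.19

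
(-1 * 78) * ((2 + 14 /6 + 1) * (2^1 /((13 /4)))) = -256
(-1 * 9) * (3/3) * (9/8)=-10.12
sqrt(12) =2 * sqrt(3) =3.46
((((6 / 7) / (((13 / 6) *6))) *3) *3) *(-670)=-36180 / 91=-397.58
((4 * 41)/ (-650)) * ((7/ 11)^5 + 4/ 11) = -6180422/ 52341575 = -0.12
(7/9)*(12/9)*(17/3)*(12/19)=1904/513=3.71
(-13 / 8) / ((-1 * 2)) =13 / 16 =0.81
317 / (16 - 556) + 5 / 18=-167 / 540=-0.31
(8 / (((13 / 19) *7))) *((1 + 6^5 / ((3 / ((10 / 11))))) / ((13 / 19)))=74888728 / 13013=5754.92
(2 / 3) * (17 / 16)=17 / 24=0.71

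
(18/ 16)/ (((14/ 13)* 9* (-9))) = -13/ 1008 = -0.01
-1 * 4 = -4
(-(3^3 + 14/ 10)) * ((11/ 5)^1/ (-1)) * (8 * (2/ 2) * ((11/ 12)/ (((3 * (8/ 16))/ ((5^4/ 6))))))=31818.52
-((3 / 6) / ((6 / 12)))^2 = -1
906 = 906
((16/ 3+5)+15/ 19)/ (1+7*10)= 0.16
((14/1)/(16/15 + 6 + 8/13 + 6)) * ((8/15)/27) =364/18009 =0.02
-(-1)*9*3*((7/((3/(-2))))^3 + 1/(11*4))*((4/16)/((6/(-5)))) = 571.54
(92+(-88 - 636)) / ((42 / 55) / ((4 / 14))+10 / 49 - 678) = 1703240 / 1819457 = 0.94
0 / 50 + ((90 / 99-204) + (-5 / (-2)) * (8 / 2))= -2124 / 11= -193.09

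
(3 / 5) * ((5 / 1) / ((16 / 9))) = 27 / 16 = 1.69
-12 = -12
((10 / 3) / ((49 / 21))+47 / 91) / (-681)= -59 / 20657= -0.00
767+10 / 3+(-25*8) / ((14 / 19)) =10477 / 21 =498.90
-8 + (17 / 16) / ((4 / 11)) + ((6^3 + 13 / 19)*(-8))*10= -21085215 / 1216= -17339.81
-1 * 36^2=-1296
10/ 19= 0.53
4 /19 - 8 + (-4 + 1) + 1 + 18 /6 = -129 /19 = -6.79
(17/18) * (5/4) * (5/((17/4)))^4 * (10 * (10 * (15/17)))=50000000/250563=199.55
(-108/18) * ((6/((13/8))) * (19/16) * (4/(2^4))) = -171/26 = -6.58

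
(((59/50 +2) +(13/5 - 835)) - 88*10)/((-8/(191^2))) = 3117702741/400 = 7794256.85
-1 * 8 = -8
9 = 9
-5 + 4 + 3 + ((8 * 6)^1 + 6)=56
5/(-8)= -5/8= -0.62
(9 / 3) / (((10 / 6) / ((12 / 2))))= 54 / 5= 10.80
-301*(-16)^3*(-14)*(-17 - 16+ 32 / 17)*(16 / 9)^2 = 2337491910656 / 1377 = 1697524989.58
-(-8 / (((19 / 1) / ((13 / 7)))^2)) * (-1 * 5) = -6760 / 17689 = -0.38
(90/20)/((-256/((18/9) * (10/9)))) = -5/128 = -0.04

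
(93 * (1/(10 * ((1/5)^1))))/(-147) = -31/98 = -0.32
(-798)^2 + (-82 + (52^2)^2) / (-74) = 19905981 / 37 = 537999.49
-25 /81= -0.31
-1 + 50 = 49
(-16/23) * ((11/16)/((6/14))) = -77/69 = -1.12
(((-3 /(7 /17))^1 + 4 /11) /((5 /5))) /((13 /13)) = -533 /77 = -6.92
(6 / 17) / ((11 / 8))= 48 / 187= 0.26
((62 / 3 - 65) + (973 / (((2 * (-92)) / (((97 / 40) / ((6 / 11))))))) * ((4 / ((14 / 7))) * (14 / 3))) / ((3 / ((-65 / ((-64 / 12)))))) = -1071.52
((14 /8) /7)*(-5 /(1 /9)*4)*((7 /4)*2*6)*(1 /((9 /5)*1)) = -525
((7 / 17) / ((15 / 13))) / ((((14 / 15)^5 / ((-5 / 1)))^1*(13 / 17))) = -253125 / 76832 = -3.29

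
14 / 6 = 2.33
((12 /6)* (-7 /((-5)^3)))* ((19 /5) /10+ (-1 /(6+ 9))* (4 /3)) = 917 /28125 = 0.03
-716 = -716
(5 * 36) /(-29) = -180 /29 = -6.21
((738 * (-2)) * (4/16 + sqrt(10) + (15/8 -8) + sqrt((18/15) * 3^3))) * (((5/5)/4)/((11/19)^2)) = 6260823/968 -1864926 * sqrt(10)/605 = -3280.00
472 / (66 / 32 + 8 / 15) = 113280 / 623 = 181.83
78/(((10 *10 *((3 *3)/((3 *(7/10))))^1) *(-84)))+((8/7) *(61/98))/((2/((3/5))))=434741/2058000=0.21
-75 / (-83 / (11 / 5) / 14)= 27.83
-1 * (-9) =9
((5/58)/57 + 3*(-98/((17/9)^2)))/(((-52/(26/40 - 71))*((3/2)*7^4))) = -5274751813/170411208240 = -0.03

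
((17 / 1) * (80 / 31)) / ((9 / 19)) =25840 / 279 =92.62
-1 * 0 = 0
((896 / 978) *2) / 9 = 896 / 4401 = 0.20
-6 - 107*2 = -220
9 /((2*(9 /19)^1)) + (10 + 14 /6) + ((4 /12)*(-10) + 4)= 45 /2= 22.50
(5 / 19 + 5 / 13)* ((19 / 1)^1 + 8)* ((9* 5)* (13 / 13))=194400 / 247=787.04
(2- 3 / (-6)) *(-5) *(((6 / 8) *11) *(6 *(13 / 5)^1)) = -1608.75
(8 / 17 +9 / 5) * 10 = 386 / 17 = 22.71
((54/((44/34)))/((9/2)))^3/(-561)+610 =8910202/14641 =608.58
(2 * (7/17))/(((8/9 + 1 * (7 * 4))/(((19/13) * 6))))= 3591/14365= 0.25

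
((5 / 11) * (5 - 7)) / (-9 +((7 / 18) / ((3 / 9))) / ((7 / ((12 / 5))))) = 50 / 473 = 0.11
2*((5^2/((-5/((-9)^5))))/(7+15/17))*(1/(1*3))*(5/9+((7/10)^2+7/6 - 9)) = -227126511/1340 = -169497.40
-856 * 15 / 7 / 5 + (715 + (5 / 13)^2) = 412028 / 1183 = 348.29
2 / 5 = 0.40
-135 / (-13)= 135 / 13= 10.38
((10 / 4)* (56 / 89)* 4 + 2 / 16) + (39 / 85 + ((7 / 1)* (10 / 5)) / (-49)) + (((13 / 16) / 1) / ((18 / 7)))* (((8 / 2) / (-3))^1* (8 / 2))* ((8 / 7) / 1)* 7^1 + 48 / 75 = -357517019 / 57191400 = -6.25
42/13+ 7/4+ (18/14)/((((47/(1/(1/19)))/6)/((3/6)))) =6.54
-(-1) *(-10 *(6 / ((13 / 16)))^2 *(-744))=68567040 / 169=405722.13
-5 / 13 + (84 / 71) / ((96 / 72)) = 464 / 923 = 0.50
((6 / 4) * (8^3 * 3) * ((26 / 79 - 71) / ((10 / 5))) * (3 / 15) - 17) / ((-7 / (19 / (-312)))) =-122328289 / 862680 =-141.80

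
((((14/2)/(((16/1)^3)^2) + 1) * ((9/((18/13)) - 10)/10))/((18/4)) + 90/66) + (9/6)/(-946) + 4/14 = 7849060959809/4999442595840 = 1.57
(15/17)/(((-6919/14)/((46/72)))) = -805/705738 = -0.00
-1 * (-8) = 8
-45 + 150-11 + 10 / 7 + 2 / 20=95.53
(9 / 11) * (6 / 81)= 2 / 33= 0.06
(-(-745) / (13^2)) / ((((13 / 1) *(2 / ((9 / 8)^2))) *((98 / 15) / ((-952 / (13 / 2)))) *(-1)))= 15387975 / 3198832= 4.81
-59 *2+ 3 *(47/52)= -5995/52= -115.29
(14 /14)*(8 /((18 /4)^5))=256 /59049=0.00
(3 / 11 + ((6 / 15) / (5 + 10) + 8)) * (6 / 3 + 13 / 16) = 20541 / 880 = 23.34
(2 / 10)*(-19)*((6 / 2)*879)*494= -24750882 / 5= -4950176.40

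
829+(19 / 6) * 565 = 15709 / 6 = 2618.17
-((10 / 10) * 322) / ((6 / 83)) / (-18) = 13363 / 54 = 247.46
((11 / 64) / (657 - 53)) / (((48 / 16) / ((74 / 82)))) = 407 / 4754688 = 0.00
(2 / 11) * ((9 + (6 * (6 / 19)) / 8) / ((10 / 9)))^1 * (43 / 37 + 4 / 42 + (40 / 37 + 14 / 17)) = 3998241 / 836570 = 4.78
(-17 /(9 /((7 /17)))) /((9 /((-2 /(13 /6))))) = 28 /351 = 0.08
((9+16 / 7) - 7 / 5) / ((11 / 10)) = 8.99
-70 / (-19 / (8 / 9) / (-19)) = -560 / 9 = -62.22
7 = 7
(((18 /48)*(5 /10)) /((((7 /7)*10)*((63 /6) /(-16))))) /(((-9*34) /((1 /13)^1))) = 1 /139230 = 0.00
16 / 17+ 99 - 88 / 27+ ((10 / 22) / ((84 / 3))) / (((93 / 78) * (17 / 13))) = 211878613 / 2191266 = 96.69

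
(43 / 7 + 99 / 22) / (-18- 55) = -149 / 1022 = -0.15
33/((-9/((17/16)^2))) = -3179/768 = -4.14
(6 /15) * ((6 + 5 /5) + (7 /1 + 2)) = 32 /5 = 6.40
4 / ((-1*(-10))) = 2 / 5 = 0.40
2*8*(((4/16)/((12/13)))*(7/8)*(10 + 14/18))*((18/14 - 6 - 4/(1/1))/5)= -76921/1080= -71.22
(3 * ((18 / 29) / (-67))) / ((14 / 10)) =-270 / 13601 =-0.02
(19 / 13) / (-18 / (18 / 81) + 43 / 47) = -893 / 48932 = -0.02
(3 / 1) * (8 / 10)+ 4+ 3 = 47 / 5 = 9.40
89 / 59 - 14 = -737 / 59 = -12.49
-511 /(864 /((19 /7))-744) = 9709 /8088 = 1.20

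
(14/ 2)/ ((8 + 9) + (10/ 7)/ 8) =196/ 481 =0.41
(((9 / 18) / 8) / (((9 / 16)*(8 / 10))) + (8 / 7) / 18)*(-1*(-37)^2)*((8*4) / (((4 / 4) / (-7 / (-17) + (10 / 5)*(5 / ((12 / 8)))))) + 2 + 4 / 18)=-11977381 / 189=-63372.39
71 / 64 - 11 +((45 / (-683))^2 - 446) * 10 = -133448611697 / 29855296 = -4469.85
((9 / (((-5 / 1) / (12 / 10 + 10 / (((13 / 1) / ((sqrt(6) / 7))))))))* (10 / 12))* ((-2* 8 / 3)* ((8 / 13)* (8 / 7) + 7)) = 90.54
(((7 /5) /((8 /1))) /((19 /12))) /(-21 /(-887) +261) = 6209 /14663440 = 0.00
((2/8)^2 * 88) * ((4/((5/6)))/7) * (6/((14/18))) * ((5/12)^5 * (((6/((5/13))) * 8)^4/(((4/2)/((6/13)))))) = 1002253824/49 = 20454159.67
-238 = -238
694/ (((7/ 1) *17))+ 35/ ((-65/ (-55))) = 54837/ 1547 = 35.45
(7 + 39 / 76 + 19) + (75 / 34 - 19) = 12557 / 1292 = 9.72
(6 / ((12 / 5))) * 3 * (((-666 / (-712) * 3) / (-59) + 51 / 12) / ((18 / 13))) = 1434355 / 63012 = 22.76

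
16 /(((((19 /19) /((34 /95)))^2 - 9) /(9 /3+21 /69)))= -1405696 /31717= -44.32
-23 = -23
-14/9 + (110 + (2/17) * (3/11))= 182566/1683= 108.48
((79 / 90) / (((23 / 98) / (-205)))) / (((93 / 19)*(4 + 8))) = -3015509 / 231012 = -13.05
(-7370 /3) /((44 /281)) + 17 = -94033 /6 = -15672.17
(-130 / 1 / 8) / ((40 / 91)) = -1183 / 32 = -36.97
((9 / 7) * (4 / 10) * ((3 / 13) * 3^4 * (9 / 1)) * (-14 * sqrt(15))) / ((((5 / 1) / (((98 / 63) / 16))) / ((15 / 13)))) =-45927 * sqrt(15) / 1690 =-105.25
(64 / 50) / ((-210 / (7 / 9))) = -16 / 3375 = -0.00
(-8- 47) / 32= -55 / 32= -1.72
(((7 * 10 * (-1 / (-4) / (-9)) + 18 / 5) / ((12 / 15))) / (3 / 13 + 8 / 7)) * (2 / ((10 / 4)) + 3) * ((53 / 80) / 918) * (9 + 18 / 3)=13653913 / 220320000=0.06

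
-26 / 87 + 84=7282 / 87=83.70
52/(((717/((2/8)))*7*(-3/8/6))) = -208/5019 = -0.04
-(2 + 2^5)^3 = -39304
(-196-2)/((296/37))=-99/4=-24.75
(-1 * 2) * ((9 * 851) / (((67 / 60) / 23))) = -21138840 / 67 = -315505.07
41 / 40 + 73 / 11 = 7.66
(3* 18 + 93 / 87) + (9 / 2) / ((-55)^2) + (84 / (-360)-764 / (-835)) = 2450316893 / 43950225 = 55.75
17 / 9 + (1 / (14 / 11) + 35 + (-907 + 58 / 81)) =-985003 / 1134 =-868.61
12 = 12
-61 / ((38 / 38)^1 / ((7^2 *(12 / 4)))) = -8967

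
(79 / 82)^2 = 0.93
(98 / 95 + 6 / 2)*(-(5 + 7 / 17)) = -35236 / 1615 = -21.82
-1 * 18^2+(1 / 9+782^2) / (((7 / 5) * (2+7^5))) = -315586723 / 1058967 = -298.01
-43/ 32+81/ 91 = -0.45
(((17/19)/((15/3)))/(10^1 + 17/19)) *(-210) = -238/69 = -3.45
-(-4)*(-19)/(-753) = 0.10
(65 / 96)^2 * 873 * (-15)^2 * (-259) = -23882551875 / 1024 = -23322804.57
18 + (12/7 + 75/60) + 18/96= 2369/112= 21.15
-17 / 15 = -1.13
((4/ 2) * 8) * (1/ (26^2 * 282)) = 2/ 23829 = 0.00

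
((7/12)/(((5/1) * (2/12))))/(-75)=-7/750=-0.01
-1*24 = -24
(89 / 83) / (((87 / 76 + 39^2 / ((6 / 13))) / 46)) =0.01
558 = 558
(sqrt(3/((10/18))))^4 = 729/25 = 29.16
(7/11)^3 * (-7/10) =-2401/13310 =-0.18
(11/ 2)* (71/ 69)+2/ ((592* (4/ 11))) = 463111/ 81696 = 5.67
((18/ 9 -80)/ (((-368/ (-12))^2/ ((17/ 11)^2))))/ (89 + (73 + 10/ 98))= -382347/ 312875992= -0.00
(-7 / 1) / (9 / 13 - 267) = 91 / 3462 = 0.03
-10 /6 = -5 /3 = -1.67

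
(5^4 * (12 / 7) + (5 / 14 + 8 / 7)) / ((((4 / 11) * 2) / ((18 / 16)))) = 1487079 / 896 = 1659.69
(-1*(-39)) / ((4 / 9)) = 351 / 4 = 87.75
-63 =-63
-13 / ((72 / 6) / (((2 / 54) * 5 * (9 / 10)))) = -13 / 72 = -0.18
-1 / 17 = -0.06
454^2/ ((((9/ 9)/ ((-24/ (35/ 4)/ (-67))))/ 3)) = 59361408/ 2345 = 25314.03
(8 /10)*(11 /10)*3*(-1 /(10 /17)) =-561 /125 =-4.49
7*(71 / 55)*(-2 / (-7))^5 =2272 / 132055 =0.02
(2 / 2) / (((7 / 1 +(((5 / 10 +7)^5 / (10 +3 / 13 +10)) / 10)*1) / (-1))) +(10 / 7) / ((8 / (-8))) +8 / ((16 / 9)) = 89728909 / 29290786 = 3.06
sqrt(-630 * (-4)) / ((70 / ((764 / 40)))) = 573 * sqrt(70) / 350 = 13.70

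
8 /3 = 2.67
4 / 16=1 / 4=0.25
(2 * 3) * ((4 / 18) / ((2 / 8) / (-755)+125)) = 12080 / 1132497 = 0.01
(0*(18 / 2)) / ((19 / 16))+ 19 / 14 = 19 / 14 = 1.36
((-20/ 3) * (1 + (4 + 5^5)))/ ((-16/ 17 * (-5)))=-26605/ 6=-4434.17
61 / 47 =1.30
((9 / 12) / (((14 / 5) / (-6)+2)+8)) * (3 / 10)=27 / 1144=0.02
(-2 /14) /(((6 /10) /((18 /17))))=-30 /119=-0.25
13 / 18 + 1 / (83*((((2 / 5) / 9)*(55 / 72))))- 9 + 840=13674355 / 16434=832.08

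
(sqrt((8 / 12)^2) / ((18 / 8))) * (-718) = -5744 / 27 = -212.74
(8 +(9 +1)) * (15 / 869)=270 / 869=0.31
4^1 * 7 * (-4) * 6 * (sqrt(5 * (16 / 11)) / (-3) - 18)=896 * sqrt(55) / 11 + 12096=12700.08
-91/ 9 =-10.11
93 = 93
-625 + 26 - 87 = -686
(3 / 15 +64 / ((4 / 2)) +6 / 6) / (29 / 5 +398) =166 / 2019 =0.08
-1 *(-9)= 9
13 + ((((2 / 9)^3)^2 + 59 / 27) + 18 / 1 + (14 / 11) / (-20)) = 1936243433 / 58458510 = 33.12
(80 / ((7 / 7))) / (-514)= -40 / 257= -0.16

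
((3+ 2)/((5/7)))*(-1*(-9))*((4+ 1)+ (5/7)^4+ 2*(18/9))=583.40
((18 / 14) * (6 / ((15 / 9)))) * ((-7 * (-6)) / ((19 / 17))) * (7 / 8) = 152.19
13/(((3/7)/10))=910/3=303.33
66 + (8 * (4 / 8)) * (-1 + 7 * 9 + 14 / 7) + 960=1282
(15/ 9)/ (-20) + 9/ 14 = 47/ 84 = 0.56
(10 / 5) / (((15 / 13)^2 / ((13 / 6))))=2197 / 675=3.25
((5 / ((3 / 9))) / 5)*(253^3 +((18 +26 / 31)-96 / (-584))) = 109943075565 / 2263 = 48582888.01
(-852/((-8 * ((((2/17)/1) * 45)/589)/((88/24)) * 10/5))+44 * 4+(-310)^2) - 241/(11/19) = 465626203/3960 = 117582.37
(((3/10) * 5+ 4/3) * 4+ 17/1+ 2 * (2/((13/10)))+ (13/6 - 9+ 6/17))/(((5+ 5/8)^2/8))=940288/149175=6.30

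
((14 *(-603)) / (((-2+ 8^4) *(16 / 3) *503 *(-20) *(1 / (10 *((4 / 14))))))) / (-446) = -1809 / 7347518176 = -0.00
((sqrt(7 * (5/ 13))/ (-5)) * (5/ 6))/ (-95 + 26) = sqrt(455)/ 5382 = 0.00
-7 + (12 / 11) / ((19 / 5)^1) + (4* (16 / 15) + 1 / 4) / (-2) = -224999 / 25080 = -8.97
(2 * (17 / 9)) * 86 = 2924 / 9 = 324.89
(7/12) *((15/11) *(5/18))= 175/792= 0.22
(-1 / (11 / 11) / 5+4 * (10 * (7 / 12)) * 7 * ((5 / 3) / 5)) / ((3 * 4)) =2441 / 540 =4.52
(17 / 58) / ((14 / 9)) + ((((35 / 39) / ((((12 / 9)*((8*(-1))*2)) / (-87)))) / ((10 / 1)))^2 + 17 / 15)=12273446821 / 8431288320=1.46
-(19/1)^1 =-19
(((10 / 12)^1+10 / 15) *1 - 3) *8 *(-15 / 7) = 25.71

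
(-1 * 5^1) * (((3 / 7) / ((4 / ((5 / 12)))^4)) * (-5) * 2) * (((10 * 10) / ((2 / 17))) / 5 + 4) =453125 / 1032192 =0.44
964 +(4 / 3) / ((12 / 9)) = 965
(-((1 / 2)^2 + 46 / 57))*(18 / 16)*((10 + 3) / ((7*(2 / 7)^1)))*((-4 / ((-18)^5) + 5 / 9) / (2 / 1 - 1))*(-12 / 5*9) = 822227653 / 8864640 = 92.75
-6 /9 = -2 /3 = -0.67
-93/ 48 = -31/ 16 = -1.94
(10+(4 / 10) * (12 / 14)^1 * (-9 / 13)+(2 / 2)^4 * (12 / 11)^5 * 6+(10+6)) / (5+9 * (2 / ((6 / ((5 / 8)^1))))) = 20537209456 / 4030301275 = 5.10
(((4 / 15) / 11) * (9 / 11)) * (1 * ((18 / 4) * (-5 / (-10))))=27 / 605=0.04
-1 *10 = -10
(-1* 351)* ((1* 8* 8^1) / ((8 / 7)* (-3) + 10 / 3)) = 235872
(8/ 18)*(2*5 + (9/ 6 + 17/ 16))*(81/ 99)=201/ 44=4.57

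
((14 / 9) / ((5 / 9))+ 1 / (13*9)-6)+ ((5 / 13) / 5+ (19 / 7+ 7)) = 27026 / 4095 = 6.60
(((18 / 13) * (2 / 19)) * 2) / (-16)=-9 / 494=-0.02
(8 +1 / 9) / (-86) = -0.09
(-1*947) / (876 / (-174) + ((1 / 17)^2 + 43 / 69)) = 547639683 / 2549002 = 214.84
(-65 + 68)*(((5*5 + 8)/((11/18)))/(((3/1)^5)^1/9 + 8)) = 162/35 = 4.63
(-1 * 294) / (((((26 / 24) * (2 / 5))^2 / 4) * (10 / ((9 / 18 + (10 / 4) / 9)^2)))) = -192080 / 507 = -378.86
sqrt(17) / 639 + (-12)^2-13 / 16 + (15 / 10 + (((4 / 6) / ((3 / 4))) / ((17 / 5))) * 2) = sqrt(17) / 639 + 355475 / 2448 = 145.22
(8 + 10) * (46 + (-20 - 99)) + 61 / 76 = -99803 / 76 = -1313.20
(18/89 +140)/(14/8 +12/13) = 648856/12371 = 52.45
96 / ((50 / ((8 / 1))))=384 / 25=15.36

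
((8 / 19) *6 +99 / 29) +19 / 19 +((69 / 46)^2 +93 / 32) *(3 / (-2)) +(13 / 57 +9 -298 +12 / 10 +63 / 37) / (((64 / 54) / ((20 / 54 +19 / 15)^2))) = -8549876657623 / 13210776000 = -647.19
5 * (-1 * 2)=-10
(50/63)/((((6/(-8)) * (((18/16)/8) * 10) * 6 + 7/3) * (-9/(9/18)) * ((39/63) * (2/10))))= 8000/89739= 0.09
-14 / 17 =-0.82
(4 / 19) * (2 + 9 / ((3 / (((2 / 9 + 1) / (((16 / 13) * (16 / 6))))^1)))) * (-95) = -1995 / 32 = -62.34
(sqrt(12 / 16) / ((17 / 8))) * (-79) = -316 * sqrt(3) / 17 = -32.20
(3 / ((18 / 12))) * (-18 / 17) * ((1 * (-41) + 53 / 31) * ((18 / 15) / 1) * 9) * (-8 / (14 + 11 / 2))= -12628224 / 34255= -368.65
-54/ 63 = -6/ 7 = -0.86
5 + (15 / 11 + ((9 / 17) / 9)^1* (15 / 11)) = 1205 / 187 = 6.44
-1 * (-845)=845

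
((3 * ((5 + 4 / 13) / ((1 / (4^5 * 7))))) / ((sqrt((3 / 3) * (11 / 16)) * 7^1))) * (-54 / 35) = -45785088 * sqrt(11) / 5005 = -30340.05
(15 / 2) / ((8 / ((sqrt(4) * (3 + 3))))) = 45 / 4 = 11.25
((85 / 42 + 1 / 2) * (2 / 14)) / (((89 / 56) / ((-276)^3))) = -2971473408 / 623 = -4769620.24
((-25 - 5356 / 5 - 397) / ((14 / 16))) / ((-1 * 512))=3.33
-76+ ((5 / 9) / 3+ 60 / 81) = -2027 / 27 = -75.07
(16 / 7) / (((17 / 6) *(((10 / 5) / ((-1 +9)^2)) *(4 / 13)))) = 9984 / 119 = 83.90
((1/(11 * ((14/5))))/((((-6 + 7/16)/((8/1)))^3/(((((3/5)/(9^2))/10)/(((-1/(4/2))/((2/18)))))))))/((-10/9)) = -524288/36640763775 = -0.00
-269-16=-285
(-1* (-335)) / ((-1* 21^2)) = -335 / 441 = -0.76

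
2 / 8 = 1 / 4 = 0.25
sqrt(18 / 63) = sqrt(14) / 7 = 0.53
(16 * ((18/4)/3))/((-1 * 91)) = -24/91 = -0.26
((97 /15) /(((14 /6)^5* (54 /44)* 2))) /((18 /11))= 11737 /504210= 0.02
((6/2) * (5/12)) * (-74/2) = -185/4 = -46.25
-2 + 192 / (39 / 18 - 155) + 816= 745286 / 917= 812.74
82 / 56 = 41 / 28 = 1.46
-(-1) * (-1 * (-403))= 403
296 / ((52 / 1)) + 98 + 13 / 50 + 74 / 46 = 1578137 / 14950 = 105.56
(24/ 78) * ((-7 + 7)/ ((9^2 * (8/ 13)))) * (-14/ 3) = 0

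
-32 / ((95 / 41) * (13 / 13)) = -1312 / 95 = -13.81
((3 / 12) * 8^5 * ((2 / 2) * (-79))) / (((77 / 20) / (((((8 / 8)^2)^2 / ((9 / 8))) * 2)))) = -207093760 / 693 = -298836.59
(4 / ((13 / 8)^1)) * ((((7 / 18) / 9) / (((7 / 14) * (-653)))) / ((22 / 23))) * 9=-2576 / 840411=-0.00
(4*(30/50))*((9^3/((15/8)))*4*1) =93312/25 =3732.48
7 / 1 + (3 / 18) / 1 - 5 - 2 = 1 / 6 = 0.17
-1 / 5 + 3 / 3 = 4 / 5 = 0.80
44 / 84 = 11 / 21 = 0.52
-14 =-14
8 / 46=4 / 23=0.17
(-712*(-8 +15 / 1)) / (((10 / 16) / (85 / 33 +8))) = -13915328 / 165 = -84335.32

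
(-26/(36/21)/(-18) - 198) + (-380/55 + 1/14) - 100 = -2528023/8316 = -304.00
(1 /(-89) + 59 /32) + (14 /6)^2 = 186523 /25632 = 7.28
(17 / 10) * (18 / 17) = 9 / 5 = 1.80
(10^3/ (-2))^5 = -31250000000000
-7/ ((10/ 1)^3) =-7/ 1000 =-0.01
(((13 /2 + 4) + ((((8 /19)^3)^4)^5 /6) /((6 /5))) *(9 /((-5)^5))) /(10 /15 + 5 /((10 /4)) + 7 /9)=-90348380202417000850664649453812916928383400503978277922340375808509626730757461 /10291004505713282724759711435010878420129360341991016968885567592567830340942693750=-0.01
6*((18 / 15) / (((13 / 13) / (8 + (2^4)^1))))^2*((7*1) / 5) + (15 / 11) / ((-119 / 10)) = 1140005058 / 163625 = 6967.18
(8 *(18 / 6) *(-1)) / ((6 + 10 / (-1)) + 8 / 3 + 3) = -72 / 5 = -14.40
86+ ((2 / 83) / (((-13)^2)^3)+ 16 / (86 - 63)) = 798846543164 / 9214378381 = 86.70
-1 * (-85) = 85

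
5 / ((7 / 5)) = 25 / 7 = 3.57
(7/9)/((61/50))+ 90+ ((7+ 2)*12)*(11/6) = 158462/549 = 288.64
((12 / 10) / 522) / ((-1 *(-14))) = 1 / 6090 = 0.00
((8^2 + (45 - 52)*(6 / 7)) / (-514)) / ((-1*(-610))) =-29 / 156770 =-0.00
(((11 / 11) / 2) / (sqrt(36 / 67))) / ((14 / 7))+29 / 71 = 0.75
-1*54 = -54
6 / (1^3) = 6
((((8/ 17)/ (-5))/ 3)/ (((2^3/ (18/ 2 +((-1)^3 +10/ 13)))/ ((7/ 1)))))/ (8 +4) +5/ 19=30623/ 125970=0.24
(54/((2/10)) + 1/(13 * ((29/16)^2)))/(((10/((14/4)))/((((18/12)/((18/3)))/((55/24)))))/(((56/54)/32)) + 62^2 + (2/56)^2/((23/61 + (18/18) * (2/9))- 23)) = 2189515244224/37722588799219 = 0.06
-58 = -58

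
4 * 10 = 40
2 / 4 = 1 / 2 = 0.50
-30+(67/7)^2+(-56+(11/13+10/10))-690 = -682.54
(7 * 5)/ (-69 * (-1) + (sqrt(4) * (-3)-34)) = 35/ 29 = 1.21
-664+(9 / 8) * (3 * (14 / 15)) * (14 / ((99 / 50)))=-7059 / 11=-641.73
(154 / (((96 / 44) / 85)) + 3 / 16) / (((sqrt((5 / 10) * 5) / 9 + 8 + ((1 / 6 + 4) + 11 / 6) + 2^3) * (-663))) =-2193147 / 5331404 + 22153 * sqrt(10) / 21325616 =-0.41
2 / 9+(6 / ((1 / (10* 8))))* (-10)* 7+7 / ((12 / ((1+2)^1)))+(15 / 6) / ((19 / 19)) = -1209439 / 36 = -33595.53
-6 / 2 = -3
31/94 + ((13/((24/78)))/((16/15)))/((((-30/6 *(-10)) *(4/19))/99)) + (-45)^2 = 288510029/120320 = 2397.86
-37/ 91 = -0.41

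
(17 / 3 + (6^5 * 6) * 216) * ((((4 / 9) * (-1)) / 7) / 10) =-1727606 / 27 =-63985.41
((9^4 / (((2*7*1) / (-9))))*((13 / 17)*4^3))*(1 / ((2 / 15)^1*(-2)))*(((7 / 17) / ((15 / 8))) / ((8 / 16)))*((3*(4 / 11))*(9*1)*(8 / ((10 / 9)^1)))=382025299968 / 15895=24034306.38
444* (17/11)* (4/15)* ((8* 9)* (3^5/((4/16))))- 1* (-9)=704319471/55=12805808.56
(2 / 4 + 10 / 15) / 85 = 7 / 510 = 0.01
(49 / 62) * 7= 343 / 62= 5.53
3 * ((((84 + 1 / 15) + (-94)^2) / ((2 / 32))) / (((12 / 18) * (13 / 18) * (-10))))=-28901016 / 325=-88926.20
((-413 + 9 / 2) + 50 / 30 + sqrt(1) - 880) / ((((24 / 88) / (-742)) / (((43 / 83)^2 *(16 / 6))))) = 465724862680 / 186003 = 2503856.73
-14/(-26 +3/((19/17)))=266/443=0.60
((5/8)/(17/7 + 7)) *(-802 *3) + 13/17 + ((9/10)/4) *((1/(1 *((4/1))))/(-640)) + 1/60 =-158.71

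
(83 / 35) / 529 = 83 / 18515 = 0.00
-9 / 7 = -1.29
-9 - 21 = -30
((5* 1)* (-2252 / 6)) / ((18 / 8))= -22520 / 27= -834.07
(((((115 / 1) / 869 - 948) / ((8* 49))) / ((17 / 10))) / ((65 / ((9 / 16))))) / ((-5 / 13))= 1059039 / 33091520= 0.03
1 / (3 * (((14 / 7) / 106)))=53 / 3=17.67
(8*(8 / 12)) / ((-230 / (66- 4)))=-496 / 345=-1.44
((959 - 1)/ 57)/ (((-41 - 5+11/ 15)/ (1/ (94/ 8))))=-19160/ 606347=-0.03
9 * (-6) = -54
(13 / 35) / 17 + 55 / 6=32803 / 3570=9.19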